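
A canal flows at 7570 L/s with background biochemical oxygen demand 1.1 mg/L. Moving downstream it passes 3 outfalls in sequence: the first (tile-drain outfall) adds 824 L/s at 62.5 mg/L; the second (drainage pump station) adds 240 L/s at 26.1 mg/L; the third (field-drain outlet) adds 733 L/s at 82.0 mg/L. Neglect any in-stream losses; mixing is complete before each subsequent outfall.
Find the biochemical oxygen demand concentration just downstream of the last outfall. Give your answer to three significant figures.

13.5 mg/L

After outfall 1: Q = 7570 + 824.0 = 8394 L/s; C = (7570·1.100 + 824.0·62.50)/8394 = 7.127 mg/L.
After outfall 2: Q = 8394 + 240.0 = 8634 L/s; C = (8394·7.127 + 240.0·26.10)/8634 = 7.655 mg/L.
After outfall 3: Q = 8634 + 733.0 = 9367 L/s; C = (8634·7.655 + 733.0·82.00)/9367 = 13.47 mg/L.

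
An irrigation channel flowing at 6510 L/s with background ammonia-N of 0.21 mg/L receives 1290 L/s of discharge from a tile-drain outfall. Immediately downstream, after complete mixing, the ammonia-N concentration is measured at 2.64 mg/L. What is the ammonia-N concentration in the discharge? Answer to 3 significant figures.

14.9 mg/L

Mass balance: 6510·0.2100 + 1290·Cₑ = 7800·2.640
→ Cₑ = (7800·2.640 − 6510·0.2100) / 1290 = 14.90 mg/L.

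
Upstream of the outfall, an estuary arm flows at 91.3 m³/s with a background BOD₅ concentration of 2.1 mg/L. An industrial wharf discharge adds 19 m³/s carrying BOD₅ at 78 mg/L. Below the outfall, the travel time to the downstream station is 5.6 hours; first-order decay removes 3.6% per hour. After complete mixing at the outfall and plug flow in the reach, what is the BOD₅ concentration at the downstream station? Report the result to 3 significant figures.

Conservation of mass: C = (91.30·2.100 + 19.00·78.00) / 110.3 = 1674/110.3 = 15.17 mg/L.
3.6%/h lost → k = −ln(1 − 0.036) = 0.03666 h⁻¹.
After decay, C = 15.17 × e^(−kt) = 15.17 × 0.8144 = 12.36 mg/L.

12.4 mg/L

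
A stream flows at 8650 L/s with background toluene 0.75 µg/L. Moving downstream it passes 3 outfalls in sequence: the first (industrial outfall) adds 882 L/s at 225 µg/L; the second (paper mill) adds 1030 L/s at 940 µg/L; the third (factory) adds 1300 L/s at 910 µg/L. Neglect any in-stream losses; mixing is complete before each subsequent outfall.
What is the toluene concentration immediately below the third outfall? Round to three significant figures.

199 µg/L

Below outfall 1: Q → 9532 L/s, C = (8650·0.7500 + 882.0·225.0)/9532 = 21.50 µg/L.
Below outfall 2: Q → 10560 L/s, C = (9532·21.50 + 1030·940.0)/10560 = 111.1 µg/L.
Below outfall 3: Q → 11860 L/s, C = (10560·111.1 + 1300·910.0)/11860 = 198.6 µg/L.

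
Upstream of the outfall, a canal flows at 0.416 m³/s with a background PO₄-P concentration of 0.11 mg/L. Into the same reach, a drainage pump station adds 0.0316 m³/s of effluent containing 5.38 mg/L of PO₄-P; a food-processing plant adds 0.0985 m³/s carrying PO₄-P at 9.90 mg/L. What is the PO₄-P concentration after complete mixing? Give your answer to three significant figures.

After mixing, C = (0.4160·0.1100 + 0.03160·5.380 + 0.09850·9.900) / 0.5461 = 1.191/0.5461 = 2.181 mg/L.

2.18 mg/L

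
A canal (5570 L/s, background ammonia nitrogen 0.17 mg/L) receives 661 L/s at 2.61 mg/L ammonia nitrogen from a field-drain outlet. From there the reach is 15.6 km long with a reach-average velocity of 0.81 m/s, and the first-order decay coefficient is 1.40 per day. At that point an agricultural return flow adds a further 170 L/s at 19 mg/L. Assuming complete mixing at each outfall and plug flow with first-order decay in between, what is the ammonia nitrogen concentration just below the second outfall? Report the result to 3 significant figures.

0.810 mg/L

Flow-weighted average: C = (5570·0.1700 + 661.0·2.610) / 6231 = 2672/6231 = 0.4288 mg/L; combined flow 6231 L/s.
Travel time t = 15.6·1000 / 0.81 = 19260 s = 5.350 h.
Applying C = C₀e^(−kt): 0.4288 × 0.7319 = 0.3139 mg/L.
At the second outfall, C = (6231·0.3139 + 170.0·19.00) / (6231 + 170.0) = 0.8102 mg/L.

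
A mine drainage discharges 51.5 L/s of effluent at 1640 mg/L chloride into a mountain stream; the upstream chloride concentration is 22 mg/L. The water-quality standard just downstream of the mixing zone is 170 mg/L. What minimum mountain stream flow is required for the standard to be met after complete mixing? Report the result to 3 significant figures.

Set C_mix = 170: (Q·22.00 + 51.50·1640) / (Q + 51.50) = 170
→ Q = 51.50·(1640 − 170)/(170 − 22.00) = 511.5 L/s.

512 L/s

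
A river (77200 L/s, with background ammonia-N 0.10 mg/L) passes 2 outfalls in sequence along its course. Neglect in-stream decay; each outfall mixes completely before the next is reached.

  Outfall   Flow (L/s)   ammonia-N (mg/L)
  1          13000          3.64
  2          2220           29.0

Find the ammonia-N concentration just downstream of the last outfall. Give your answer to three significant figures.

1.29 mg/L

Below outfall 1: Q → 90200 L/s, C = (77200·0.1000 + 13000·3.640)/90200 = 0.6102 mg/L.
Below outfall 2: Q → 92420 L/s, C = (90200·0.6102 + 2220·29.00)/92420 = 1.292 mg/L.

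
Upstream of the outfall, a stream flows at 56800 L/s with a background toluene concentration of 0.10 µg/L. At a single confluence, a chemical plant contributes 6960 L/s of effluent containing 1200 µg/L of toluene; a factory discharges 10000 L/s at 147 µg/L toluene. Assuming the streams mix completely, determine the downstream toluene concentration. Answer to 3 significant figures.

133 µg/L

Mass balance: C = (56800·0.1000 + 6960·1200 + 10000·147.0) / 73760 = 9828000/73760 = 133.2 µg/L.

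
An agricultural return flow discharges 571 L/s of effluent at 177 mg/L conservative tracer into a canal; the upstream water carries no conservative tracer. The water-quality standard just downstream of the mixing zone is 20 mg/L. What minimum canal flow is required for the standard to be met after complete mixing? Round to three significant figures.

Set C_mix = 20: (Q·0 + 571.0·177.0) / (Q + 571.0) = 20
→ Q = 571.0·(177.0 − 20)/(20 − 0) = 4482 L/s.

4480 L/s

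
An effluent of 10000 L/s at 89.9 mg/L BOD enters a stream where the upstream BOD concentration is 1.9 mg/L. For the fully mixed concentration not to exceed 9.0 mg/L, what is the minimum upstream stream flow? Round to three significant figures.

114000 L/s

Set C_mix = 9.0: (Q·1.900 + 10000·89.90) / (Q + 10000) = 9.0
→ Q = 10000·(89.90 − 9.0)/(9.0 − 1.900) = 113900 L/s.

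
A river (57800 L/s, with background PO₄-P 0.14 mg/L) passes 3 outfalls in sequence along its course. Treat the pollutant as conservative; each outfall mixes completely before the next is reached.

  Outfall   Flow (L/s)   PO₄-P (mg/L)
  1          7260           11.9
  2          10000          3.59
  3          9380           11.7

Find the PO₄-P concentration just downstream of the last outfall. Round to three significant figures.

Outfall 1: combined Q = 65060 L/s; C = (57800·0.1400 + 7260·11.90)/65060 = 1.452 mg/L.
Outfall 2: combined Q = 75060 L/s; C = (65060·1.452 + 10000·3.590)/75060 = 1.737 mg/L.
Outfall 3: combined Q = 84440 L/s; C = (75060·1.737 + 9380·11.70)/84440 = 2.844 mg/L.

2.84 mg/L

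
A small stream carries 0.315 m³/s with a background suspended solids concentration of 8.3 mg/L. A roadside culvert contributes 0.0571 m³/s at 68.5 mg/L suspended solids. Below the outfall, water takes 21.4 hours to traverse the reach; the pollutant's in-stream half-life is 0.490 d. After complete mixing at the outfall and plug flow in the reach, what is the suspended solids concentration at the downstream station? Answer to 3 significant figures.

Flow-weighted average: C = (0.3150·8.300 + 0.05710·68.50) / 0.3721 = 6.526/0.3721 = 17.54 mg/L.
Half-life 0.490 d → k = ln 2 / 0.490 = 1.415 d⁻¹.
After decay, C = 17.54 × e^(−kt) = 17.54 × 0.2833 = 4.968 mg/L.

4.97 mg/L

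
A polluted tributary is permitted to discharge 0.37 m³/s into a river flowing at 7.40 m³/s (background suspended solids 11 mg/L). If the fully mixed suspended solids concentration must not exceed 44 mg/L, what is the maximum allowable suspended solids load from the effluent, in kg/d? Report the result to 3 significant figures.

Mass balance at the limit: 7.400·11.00 + 0.3700·Cₑ = 7.770·44 → Cₑ = 704.0 mg/L.
Load = 0.3700 m³/s × 704.0 g/m³ × 86 400 s/d = 22510 kg/d.

22500 kg/d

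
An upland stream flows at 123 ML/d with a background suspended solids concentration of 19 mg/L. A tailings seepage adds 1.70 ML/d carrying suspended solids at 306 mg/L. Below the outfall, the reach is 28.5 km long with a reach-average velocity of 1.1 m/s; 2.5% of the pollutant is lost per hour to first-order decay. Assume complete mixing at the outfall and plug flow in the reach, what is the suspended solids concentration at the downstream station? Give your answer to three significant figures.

After mixing, C = (123.0·19.00 + 1.700·306.0) / 124.7 = 2857/124.7 = 22.91 mg/L.
Travel time t = 28.5·1000 / 1.1 = 25910 s = 7.197 h.
2.5%/h lost → k = −ln(1 − 0.025) = 0.02532 h⁻¹.
After decay, C = 22.91 × e^(−kt) = 22.91 × 0.8334 = 19.10 mg/L.

19.1 mg/L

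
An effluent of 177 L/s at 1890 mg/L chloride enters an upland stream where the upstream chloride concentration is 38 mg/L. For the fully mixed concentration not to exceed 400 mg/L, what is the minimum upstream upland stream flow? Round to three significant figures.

Set C_mix = 400: (Q·38.00 + 177.0·1890) / (Q + 177.0) = 400
→ Q = 177.0·(1890 − 400)/(400 − 38.00) = 728.5 L/s.

729 L/s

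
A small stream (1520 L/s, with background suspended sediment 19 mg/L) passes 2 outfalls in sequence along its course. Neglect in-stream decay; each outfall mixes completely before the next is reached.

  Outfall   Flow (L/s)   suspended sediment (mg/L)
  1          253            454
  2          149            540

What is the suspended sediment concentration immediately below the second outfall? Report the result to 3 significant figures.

Outfall 1: combined Q = 1773 L/s; C = (1520·19.00 + 253.0·454.0)/1773 = 81.07 mg/L.
Outfall 2: combined Q = 1922 L/s; C = (1773·81.07 + 149.0·540.0)/1922 = 116.7 mg/L.

117 mg/L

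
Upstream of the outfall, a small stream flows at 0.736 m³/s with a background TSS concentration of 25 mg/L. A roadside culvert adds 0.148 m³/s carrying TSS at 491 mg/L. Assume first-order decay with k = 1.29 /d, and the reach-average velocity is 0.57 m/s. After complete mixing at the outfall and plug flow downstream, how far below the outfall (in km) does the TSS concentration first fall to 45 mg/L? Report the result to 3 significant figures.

Conservation of mass: C = (0.7360·25.00 + 0.1480·491.0) / 0.8840 = 91.07/0.8840 = 103.0 mg/L.
Set 103.0·exp(−k·t) = 45 → t = ln(103.0/45)/k = 55470 s = 15.41 h.
Distance = v·t = 0.57·55470 = 31620 m = 31.62 km.

31.6 km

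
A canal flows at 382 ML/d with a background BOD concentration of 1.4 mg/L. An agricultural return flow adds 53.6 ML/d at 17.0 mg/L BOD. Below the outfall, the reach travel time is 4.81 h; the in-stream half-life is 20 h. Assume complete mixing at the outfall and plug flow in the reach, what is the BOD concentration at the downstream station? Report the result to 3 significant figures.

2.81 mg/L

Mixed concentration C = ΣQC/ΣQ = (382.0·1.400 + 53.60·17.00) / 435.6 = 1446/435.6 = 3.320 mg/L.
Half-life 20 h → k = ln 2 / 20 = 0.03466 h⁻¹ = 0.8318 d⁻¹.
Applying C = C₀e^(−kt): 3.320 × 0.8465 = 2.810 mg/L.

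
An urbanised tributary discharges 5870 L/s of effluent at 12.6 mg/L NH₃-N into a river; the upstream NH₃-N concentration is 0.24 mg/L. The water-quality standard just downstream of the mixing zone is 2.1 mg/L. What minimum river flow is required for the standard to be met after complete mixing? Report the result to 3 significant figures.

Set C_mix = 2.1: (Q·0.2400 + 5870·12.60) / (Q + 5870) = 2.1
→ Q = 5870·(12.60 − 2.1)/(2.1 − 0.2400) = 33140 L/s.

33100 L/s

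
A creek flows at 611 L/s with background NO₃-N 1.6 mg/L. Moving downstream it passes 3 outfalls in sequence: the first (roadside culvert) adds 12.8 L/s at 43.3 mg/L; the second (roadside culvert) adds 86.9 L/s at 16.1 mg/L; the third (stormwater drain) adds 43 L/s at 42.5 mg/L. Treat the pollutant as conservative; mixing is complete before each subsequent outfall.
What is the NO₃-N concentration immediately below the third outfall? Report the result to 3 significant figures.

Outfall 1: combined Q = 623.8 L/s; C = (611.0·1.600 + 12.80·43.30)/623.8 = 2.456 mg/L.
Outfall 2: combined Q = 710.7 L/s; C = (623.8·2.456 + 86.90·16.10)/710.7 = 4.124 mg/L.
Outfall 3: combined Q = 753.7 L/s; C = (710.7·4.124 + 43.00·42.50)/753.7 = 6.313 mg/L.

6.31 mg/L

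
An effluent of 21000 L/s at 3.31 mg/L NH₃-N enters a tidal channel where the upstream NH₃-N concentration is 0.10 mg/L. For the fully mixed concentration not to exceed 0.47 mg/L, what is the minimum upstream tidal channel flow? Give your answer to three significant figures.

161000 L/s

Set C_mix = 0.47: (Q·0.1000 + 21000·3.310) / (Q + 21000) = 0.47
→ Q = 21000·(3.310 − 0.47)/(0.47 − 0.1000) = 161200 L/s.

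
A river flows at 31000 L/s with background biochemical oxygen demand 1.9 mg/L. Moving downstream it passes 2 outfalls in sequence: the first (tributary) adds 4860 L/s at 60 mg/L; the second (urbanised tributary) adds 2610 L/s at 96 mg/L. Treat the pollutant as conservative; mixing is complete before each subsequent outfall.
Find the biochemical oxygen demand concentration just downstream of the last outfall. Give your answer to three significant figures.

15.6 mg/L

Below outfall 1: Q → 35860 L/s, C = (31000·1.900 + 4860·60.00)/35860 = 9.774 mg/L.
Below outfall 2: Q → 38470 L/s, C = (35860·9.774 + 2610·96.00)/38470 = 15.62 mg/L.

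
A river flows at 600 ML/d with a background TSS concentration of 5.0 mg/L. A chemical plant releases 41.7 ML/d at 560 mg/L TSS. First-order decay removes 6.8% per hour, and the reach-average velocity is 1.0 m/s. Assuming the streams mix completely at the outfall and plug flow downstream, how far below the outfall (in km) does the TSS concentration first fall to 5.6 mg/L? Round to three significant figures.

Mixed concentration C = ΣQC/ΣQ = (600.0·5.000 + 41.70·560.0) / 641.7 = 26350/641.7 = 41.07 mg/L.
6.8%/h lost → k = −ln(1 − 0.068) = 0.07042 h⁻¹.
Set 41.07·exp(−k·t) = 5.6 → t = ln(41.07/5.6)/k = 101900 s = 28.29 h.
Distance = v·t = 1.0·101900 = 101900 m = 101.9 km.

102 km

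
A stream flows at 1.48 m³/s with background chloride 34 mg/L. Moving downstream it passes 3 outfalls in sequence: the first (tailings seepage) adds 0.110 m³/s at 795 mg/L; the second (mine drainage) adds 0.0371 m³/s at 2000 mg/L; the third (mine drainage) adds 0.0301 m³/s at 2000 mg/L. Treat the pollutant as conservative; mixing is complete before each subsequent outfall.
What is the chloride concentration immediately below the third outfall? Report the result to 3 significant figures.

After outfall 1: Q = 1.480 + 0.1100 = 1.590 m³/s; C = (1.480·34.00 + 0.1100·795.0)/1.590 = 86.65 mg/L.
After outfall 2: Q = 1.590 + 0.03710 = 1.627 m³/s; C = (1.590·86.65 + 0.03710·2000)/1.627 = 130.3 mg/L.
After outfall 3: Q = 1.627 + 0.03010 = 1.657 m³/s; C = (1.627·130.3 + 0.03010·2000)/1.657 = 164.2 mg/L.

164 mg/L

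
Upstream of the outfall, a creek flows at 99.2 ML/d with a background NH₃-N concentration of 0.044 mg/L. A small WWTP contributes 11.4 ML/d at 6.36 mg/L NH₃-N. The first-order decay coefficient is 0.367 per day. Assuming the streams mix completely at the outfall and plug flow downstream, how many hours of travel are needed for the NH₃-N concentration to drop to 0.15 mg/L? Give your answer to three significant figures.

100 h

Mixed concentration C = ΣQC/ΣQ = (99.20·0.04400 + 11.40·6.360) / 110.6 = 76.87/110.6 = 0.6950 mg/L.
0.6950·exp(−k·t) = 0.15 → t = ln(0.6950/0.15)/k = 361000 s = 100.3 h.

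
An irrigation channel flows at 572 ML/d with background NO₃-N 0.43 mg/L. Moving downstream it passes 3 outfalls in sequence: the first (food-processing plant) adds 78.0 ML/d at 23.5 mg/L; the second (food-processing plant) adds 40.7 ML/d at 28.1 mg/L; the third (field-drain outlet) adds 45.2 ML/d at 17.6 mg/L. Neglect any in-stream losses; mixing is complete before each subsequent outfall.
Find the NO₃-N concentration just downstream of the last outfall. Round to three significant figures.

After outfall 1: Q = 572.0 + 78.00 = 650.0 ML/d; C = (572.0·0.4300 + 78.00·23.50)/650.0 = 3.198 mg/L.
After outfall 2: Q = 650.0 + 40.70 = 690.7 ML/d; C = (650.0·3.198 + 40.70·28.10)/690.7 = 4.666 mg/L.
After outfall 3: Q = 690.7 + 45.20 = 735.9 ML/d; C = (690.7·4.666 + 45.20·17.60)/735.9 = 5.460 mg/L.

5.46 mg/L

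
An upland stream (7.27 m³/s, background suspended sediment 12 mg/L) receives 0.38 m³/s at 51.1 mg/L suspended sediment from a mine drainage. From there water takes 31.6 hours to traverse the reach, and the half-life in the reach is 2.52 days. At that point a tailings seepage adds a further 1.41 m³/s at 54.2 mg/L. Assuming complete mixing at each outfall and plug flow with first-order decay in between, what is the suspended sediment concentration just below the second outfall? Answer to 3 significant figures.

Mixed concentration C = ΣQC/ΣQ = (7.270·12.00 + 0.3800·51.10) / 7.650 = 106.7/7.650 = 13.94 mg/L; combined flow 7.650 m³/s.
Half-life 2.52 d → k = ln 2 / 2.52 = 0.2751 d⁻¹.
Decay over the reach: 13.94·exp(−kt) = 13.94·0.6962 = 9.706 mg/L.
At the second outfall, C = (7.650·9.706 + 1.410·54.20) / (7.650 + 1.410) = 16.63 mg/L.

16.6 mg/L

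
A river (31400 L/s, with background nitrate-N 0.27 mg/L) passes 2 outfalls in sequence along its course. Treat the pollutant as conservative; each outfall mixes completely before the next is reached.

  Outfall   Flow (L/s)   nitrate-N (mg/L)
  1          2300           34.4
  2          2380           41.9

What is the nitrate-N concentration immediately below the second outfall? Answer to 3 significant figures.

After outfall 1: Q = 31400 + 2300 = 33700 L/s; C = (31400·0.2700 + 2300·34.40)/33700 = 2.599 mg/L.
After outfall 2: Q = 33700 + 2380 = 36080 L/s; C = (33700·2.599 + 2380·41.90)/36080 = 5.192 mg/L.

5.19 mg/L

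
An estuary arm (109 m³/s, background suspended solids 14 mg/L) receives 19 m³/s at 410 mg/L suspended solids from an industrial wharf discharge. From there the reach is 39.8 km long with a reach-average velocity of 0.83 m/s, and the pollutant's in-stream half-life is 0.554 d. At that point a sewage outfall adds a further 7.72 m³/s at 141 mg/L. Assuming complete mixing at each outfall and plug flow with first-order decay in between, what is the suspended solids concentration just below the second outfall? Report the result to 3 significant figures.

Mass balance: C = (109.0·14.00 + 19.00·410.0) / 128.0 = 9316/128.0 = 72.78 mg/L; combined flow 128.0 m³/s.
Travel time t = 39.8·1000 / 0.83 = 47950 s = 13.32 h.
Half-life 0.554 d → k = ln 2 / 0.554 = 1.251 d⁻¹.
Decay over the reach: 72.78·exp(−kt) = 72.78·0.4994 = 36.35 mg/L.
At the second outfall, C = (128.0·36.35 + 7.720·141.0) / (128.0 + 7.720) = 42.30 mg/L.

42.3 mg/L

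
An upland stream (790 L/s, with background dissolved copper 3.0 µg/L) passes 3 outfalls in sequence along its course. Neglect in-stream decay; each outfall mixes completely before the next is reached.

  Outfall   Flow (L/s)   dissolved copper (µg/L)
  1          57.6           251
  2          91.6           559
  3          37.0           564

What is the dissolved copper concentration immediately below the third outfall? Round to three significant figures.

91.1 µg/L

Outfall 1: combined Q = 847.6 L/s; C = (790.0·3.000 + 57.60·251.0)/847.6 = 19.85 µg/L.
Outfall 2: combined Q = 939.2 L/s; C = (847.6·19.85 + 91.60·559.0)/939.2 = 72.44 µg/L.
Outfall 3: combined Q = 976.2 L/s; C = (939.2·72.44 + 37.00·564.0)/976.2 = 91.07 µg/L.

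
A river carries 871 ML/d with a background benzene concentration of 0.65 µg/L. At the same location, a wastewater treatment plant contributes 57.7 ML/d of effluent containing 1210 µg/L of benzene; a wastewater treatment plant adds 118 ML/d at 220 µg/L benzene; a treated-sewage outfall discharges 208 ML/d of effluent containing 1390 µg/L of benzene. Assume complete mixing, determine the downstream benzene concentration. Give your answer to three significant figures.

Mass balance: C = (871.0·0.6500 + 57.70·1210 + 118.0·220.0 + 208.0·1390) / 1255 = 385500/1255 = 307.2 µg/L.

307 µg/L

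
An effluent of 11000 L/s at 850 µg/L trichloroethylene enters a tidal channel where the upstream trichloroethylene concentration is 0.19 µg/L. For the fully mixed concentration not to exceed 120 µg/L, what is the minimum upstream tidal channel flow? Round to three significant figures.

67000 L/s

Set C_mix = 120: (Q·0.1900 + 11000·850.0) / (Q + 11000) = 120
→ Q = 11000·(850.0 − 120)/(120 − 0.1900) = 67020 L/s.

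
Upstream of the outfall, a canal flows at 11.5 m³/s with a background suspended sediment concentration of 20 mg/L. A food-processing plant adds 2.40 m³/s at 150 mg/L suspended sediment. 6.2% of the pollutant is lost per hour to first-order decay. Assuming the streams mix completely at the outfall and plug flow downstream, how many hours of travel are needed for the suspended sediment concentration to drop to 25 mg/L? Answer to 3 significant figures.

Mixed concentration C = ΣQC/ΣQ = (11.50·20.00 + 2.400·150.0) / 13.90 = 590.0/13.90 = 42.45 mg/L.
6.2%/h lost → k = −ln(1 − 0.062) = 0.06401 h⁻¹.
42.45·exp(−k·t) = 25 → t = ln(42.45/25)/k = 29770 s = 8.271 h.

8.27 h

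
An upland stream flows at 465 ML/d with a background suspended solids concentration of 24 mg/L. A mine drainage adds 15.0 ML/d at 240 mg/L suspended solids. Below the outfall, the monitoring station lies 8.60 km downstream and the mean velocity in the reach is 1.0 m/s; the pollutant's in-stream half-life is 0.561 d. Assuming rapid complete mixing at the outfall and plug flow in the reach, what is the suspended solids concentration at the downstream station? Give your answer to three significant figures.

27.2 mg/L

Conservation of mass: C = (465.0·24.00 + 15.00·240.0) / 480.0 = 14760/480.0 = 30.75 mg/L.
Travel time t = 8.60·1000 / 1.0 = 8600 s = 2.389 h.
Half-life 0.561 d → k = ln 2 / 0.561 = 1.236 d⁻¹.
Decay over the reach: 30.75·exp(−kt) = 30.75·0.8843 = 27.19 mg/L.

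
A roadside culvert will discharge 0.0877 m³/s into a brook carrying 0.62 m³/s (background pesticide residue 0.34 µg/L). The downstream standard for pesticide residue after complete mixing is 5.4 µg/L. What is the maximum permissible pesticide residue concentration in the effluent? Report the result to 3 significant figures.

41.2 µg/L

At the limit, (Qr·Cr + Qe·Cₑ)/(Qr + Qe) = 5.4:
Cₑ = (0.7077·5.4 − 0.6200·0.3400) / 0.08770 = 41.17 µg/L.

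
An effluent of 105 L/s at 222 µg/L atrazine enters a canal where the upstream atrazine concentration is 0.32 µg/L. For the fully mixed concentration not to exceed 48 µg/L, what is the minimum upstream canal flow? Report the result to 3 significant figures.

383 L/s

Set C_mix = 48: (Q·0.3200 + 105.0·222.0) / (Q + 105.0) = 48
→ Q = 105.0·(222.0 − 48)/(48 − 0.3200) = 383.2 L/s.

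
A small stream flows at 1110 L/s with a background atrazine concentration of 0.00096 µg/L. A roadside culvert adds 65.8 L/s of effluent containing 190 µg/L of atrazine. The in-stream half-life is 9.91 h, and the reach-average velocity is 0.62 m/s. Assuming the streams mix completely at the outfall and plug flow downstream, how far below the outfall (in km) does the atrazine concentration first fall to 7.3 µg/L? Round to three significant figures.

Mixed concentration C = ΣQC/ΣQ = (1110·0.0009600 + 65.80·190.0) / 1176 = 12500/1176 = 10.63 µg/L.
Half-life 9.91 h → k = ln 2 / 9.91 = 0.06994 h⁻¹ = 1.679 d⁻¹.
Set 10.63·exp(−k·t) = 7.3 → t = ln(10.63/7.3)/k = 19360 s = 5.378 h.
Distance = v·t = 0.62·19360 = 12000 m = 12.00 km.

12.0 km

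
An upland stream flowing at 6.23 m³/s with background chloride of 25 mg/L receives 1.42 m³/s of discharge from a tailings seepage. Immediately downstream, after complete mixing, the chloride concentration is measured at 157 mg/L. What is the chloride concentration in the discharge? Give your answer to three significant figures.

Mass balance: 6.230·25.00 + 1.420·Cₑ = 7.650·157.0
→ Cₑ = (7.650·157.0 − 6.230·25.00) / 1.420 = 736.1 mg/L.

736 mg/L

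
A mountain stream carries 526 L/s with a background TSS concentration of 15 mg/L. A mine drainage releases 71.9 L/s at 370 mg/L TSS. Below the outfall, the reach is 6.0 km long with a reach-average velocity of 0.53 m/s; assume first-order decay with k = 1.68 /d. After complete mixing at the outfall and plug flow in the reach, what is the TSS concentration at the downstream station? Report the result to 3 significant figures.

After mixing, C = (526.0·15.00 + 71.90·370.0) / 597.9 = 34490/597.9 = 57.69 mg/L.
Travel time t = 6.0·1000 / 0.53 = 11320 s = 3.145 h.
After decay, C = 57.69 × e^(−kt) = 57.69 × 0.8024 = 46.29 mg/L.

46.3 mg/L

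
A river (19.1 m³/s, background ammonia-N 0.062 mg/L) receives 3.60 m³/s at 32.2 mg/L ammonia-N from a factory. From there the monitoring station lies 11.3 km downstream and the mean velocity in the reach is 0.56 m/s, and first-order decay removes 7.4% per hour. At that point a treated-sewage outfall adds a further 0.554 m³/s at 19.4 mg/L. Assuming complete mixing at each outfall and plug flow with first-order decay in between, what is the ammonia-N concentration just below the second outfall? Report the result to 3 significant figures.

Mixed concentration C = ΣQC/ΣQ = (19.10·0.06200 + 3.600·32.20) / 22.70 = 117.1/22.70 = 5.159 mg/L; combined flow 22.70 m³/s.
Travel time t = 11.3·1000 / 0.56 = 20180 s = 5.605 h.
7.4%/h lost → k = −ln(1 − 0.074) = 0.07688 h⁻¹.
Decay over the reach: 5.159·exp(−kt) = 5.159·0.6499 = 3.353 mg/L.
Second outfall: C = (22.70·3.353 + 0.5540·19.40)/23.25 = 3.735 mg/L.

3.74 mg/L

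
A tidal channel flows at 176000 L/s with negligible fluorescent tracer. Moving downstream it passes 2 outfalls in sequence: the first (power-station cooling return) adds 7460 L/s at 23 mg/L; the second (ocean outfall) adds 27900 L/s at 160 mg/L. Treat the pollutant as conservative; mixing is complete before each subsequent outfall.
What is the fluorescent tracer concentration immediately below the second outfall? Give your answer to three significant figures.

Outfall 1: combined Q = 183500 L/s; C = (176000·0 + 7460·23.00)/183500 = 0.9352 mg/L.
Outfall 2: combined Q = 211400 L/s; C = (183500·0.9352 + 27900·160.0)/211400 = 21.93 mg/L.

21.9 mg/L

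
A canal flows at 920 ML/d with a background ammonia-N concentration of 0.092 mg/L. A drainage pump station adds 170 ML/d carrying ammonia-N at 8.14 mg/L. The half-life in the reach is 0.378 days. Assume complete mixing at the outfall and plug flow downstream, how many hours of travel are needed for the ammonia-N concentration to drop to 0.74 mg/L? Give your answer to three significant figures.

Flow-weighted average: C = (920.0·0.09200 + 170.0·8.140) / 1090 = 1468/1090 = 1.347 mg/L.
Half-life 0.378 d → k = ln 2 / 0.378 = 1.834 d⁻¹.
1.347·exp(−k·t) = 0.74 → t = ln(1.347/0.74)/k = 28230 s = 7.841 h.

7.84 h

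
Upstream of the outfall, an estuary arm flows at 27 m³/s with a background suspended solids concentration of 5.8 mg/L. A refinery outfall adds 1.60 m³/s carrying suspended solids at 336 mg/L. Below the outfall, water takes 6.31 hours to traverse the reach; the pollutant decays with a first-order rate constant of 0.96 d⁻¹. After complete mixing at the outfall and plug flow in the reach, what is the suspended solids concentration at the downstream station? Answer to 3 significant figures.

18.9 mg/L

Flow-weighted average: C = (27.00·5.800 + 1.600·336.0) / 28.60 = 694.2/28.60 = 24.27 mg/L.
After decay, C = 24.27 × e^(−kt) = 24.27 × 0.7769 = 18.86 mg/L.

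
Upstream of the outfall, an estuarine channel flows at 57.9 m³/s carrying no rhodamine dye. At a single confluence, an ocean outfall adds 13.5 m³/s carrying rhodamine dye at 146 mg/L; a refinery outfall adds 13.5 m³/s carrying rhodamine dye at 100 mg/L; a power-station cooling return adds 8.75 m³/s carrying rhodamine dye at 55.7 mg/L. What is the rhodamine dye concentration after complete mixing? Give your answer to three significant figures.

40.7 mg/L

Conservation of mass: C = (57.90·0 + 13.50·146.0 + 13.50·100.0 + 8.750·55.70) / 93.65 = 3808/93.65 = 40.67 mg/L.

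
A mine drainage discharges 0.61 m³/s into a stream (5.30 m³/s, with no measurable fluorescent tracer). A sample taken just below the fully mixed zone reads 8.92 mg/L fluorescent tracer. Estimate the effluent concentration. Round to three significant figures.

Mass balance: 5.300·0 + 0.6100·Cₑ = 5.910·8.920
→ Cₑ = (5.910·8.920 − 5.300·0) / 0.6100 = 86.42 mg/L.

86.4 mg/L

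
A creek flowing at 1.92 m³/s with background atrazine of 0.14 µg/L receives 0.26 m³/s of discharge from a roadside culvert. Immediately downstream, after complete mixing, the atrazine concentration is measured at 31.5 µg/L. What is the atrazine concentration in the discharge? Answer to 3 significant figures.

263 µg/L

Mass balance: 1.920·0.1400 + 0.2600·Cₑ = 2.180·31.50
→ Cₑ = (2.180·31.50 − 1.920·0.1400) / 0.2600 = 263.1 µg/L.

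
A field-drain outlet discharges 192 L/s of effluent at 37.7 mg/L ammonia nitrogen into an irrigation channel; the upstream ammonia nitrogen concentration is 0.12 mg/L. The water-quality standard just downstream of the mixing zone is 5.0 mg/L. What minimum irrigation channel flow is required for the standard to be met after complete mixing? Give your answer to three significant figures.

Set C_mix = 5.0: (Q·0.1200 + 192.0·37.70) / (Q + 192.0) = 5.0
→ Q = 192.0·(37.70 − 5.0)/(5.0 − 0.1200) = 1287 L/s.

1290 L/s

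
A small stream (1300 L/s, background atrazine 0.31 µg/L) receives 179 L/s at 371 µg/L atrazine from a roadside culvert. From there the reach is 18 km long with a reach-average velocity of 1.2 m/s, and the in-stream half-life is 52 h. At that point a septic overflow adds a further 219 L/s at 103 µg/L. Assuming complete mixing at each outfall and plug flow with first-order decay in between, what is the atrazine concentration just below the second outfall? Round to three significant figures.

50.5 µg/L

Mass balance: C = (1300·0.3100 + 179.0·371.0) / 1479 = 66810/1479 = 45.17 µg/L; combined flow 1479 L/s.
Travel time t = 18·1000 / 1.2 = 15000 s = 4.167 h.
Half-life 52 h → k = ln 2 / 52 = 0.01333 h⁻¹ = 0.3199 d⁻¹.
After decay, C = 45.17 × e^(−kt) = 45.17 × 0.9460 = 42.73 µg/L.
Second outfall: C = (1479·42.73 + 219.0·103.0)/1698 = 50.51 µg/L.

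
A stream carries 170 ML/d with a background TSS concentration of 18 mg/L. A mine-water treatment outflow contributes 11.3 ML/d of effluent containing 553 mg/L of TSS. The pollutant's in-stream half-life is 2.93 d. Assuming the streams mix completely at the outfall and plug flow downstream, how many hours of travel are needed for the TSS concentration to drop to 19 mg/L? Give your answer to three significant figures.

Conservation of mass: C = (170.0·18.00 + 11.30·553.0) / 181.3 = 9309/181.3 = 51.35 mg/L.
Half-life 2.93 d → k = ln 2 / 2.93 = 0.2366 d⁻¹.
51.35·exp(−k·t) = 19 → t = ln(51.35/19)/k = 363100 s = 100.9 h.

101 h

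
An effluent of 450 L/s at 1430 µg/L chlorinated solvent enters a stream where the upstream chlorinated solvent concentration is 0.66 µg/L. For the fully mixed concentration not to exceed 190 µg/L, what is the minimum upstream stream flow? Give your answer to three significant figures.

2950 L/s

Set C_mix = 190: (Q·0.6600 + 450.0·1430) / (Q + 450.0) = 190
→ Q = 450.0·(1430 − 190)/(190 − 0.6600) = 2947 L/s.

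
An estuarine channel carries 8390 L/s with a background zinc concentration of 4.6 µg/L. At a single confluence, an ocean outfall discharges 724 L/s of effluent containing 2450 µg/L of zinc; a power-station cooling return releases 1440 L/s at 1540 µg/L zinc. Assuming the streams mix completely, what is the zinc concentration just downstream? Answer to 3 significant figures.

Flow-weighted average: C = (8390·4.600 + 724.0·2450 + 1440·1540) / 10550 = 4030000/10550 = 381.8 µg/L.

382 µg/L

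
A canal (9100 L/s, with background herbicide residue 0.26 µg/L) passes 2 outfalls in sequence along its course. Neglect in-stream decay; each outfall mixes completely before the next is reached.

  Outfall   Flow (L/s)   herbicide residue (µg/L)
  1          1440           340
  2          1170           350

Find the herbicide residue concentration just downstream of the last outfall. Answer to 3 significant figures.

77.0 µg/L

Below outfall 1: Q → 10540 L/s, C = (9100·0.2600 + 1440·340.0)/10540 = 46.68 µg/L.
Below outfall 2: Q → 11710 L/s, C = (10540·46.68 + 1170·350.0)/11710 = 76.98 µg/L.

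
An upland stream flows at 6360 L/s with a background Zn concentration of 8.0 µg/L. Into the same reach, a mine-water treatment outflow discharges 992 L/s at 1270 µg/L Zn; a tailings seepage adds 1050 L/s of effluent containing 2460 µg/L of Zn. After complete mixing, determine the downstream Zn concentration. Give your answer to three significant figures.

Mixed concentration C = ΣQC/ΣQ = (6360·8.000 + 992.0·1270 + 1050·2460) / 8402 = 3894000/8402 = 463.4 µg/L.

463 µg/L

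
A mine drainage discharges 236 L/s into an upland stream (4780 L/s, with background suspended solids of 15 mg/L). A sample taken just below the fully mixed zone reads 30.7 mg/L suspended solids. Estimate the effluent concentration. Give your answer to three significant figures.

Mass balance: 4780·15.00 + 236.0·Cₑ = 5016·30.70
→ Cₑ = (5016·30.70 − 4780·15.00) / 236.0 = 348.7 mg/L.

349 mg/L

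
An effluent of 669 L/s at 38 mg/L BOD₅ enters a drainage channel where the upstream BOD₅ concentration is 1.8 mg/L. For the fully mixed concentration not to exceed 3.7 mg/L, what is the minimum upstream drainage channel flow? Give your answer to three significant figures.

12100 L/s

Set C_mix = 3.7: (Q·1.800 + 669.0·38.00) / (Q + 669.0) = 3.7
→ Q = 669.0·(38.00 − 3.7)/(3.7 − 1.800) = 12080 L/s.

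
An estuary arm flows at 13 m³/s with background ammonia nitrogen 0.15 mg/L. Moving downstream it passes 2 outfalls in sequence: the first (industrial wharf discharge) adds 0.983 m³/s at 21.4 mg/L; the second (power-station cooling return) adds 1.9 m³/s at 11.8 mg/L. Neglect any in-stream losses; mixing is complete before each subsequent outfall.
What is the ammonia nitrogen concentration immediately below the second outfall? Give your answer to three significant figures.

Below outfall 1: Q → 13.98 m³/s, C = (13.00·0.1500 + 0.9830·21.40)/13.98 = 1.644 mg/L.
Below outfall 2: Q → 15.88 m³/s, C = (13.98·1.644 + 1.900·11.80)/15.88 = 2.859 mg/L.

2.86 mg/L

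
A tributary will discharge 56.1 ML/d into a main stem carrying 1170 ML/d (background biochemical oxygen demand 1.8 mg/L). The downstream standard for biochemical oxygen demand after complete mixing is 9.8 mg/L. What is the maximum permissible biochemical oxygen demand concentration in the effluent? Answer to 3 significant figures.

177 mg/L

At the limit, (Qr·Cr + Qe·Cₑ)/(Qr + Qe) = 9.8:
Cₑ = (1226·9.8 − 1170·1.800) / 56.10 = 176.6 mg/L.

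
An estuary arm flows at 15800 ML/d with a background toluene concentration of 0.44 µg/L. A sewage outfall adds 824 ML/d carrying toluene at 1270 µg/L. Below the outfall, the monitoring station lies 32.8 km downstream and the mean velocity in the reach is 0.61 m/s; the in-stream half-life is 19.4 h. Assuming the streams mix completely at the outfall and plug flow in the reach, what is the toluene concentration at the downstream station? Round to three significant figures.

37.2 µg/L

Flow-weighted average: C = (15800·0.4400 + 824.0·1270) / 16620 = 1053000/16620 = 63.37 µg/L.
Travel time t = 32.8·1000 / 0.61 = 53770 s = 14.94 h.
Half-life 19.4 h → k = ln 2 / 19.4 = 0.03573 h⁻¹ = 0.8575 d⁻¹.
Decay over the reach: 63.37·exp(−kt) = 63.37·0.5865 = 37.16 µg/L.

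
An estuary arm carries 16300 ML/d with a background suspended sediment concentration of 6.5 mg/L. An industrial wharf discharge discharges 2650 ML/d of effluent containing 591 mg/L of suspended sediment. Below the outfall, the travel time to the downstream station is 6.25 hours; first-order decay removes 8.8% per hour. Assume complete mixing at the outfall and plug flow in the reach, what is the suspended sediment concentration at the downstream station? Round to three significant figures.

Flow-weighted average: C = (16300·6.500 + 2650·591.0) / 18950 = 1672000/18950 = 88.24 mg/L.
8.8%/h lost → k = −ln(1 − 0.088) = 0.09212 h⁻¹.
Applying C = C₀e^(−kt): 88.24 × 0.5623 = 49.62 mg/L.

49.6 mg/L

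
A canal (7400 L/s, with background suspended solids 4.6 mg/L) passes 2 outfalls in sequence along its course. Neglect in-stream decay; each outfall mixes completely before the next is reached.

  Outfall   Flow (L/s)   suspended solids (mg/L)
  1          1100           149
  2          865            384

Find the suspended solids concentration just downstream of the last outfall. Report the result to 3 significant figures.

After outfall 1: Q = 7400 + 1100 = 8500 L/s; C = (7400·4.600 + 1100·149.0)/8500 = 23.29 mg/L.
After outfall 2: Q = 8500 + 865.0 = 9365 L/s; C = (8500·23.29 + 865.0·384.0)/9365 = 56.60 mg/L.

56.6 mg/L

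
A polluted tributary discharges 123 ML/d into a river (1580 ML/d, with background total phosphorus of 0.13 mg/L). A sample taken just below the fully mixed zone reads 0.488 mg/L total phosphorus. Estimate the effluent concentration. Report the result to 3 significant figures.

Mass balance: 1580·0.1300 + 123.0·Cₑ = 1703·0.4880
→ Cₑ = (1703·0.4880 − 1580·0.1300) / 123.0 = 5.087 mg/L.

5.09 mg/L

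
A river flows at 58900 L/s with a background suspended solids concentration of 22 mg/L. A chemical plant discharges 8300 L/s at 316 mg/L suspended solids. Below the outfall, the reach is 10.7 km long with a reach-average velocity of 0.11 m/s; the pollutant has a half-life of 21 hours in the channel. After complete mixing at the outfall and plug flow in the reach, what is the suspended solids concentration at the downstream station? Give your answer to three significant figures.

23.9 mg/L

Conservation of mass: C = (58900·22.00 + 8300·316.0) / 67200 = 3919000/67200 = 58.31 mg/L.
Travel time t = 10.7·1000 / 0.11 = 97270 s = 27.02 h.
Half-life 21 h → k = ln 2 / 21 = 0.03301 h⁻¹ = 0.7922 d⁻¹.
Applying C = C₀e^(−kt): 58.31 × 0.4099 = 23.90 mg/L.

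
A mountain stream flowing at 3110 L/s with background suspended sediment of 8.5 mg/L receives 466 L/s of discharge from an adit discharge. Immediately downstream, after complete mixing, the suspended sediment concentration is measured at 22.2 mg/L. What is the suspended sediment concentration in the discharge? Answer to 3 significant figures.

114 mg/L

Mass balance: 3110·8.500 + 466.0·Cₑ = 3576·22.20
→ Cₑ = (3576·22.20 − 3110·8.500) / 466.0 = 113.6 mg/L.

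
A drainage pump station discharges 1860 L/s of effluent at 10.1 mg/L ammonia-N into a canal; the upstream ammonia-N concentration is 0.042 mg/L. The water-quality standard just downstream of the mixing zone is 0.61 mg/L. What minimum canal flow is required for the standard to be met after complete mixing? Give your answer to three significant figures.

Set C_mix = 0.61: (Q·0.04200 + 1860·10.10) / (Q + 1860) = 0.61
→ Q = 1860·(10.10 − 0.61)/(0.61 − 0.04200) = 31080 L/s.

31100 L/s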